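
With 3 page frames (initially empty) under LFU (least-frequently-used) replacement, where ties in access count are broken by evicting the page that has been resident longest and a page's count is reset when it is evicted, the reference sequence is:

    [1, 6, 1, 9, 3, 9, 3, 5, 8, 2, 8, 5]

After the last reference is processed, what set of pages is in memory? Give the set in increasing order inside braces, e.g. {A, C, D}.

{3, 5, 9}

1: miss, frames (1)
6: miss, frames (1 6)
1: hit
9: miss, frames (1 6 9)
3: miss, evict 6, frames (1 9 3)
9: hit
3: hit
5: miss, evict 1, frames (9 3 5)
8: miss, evict 5, frames (9 3 8)
2: miss, evict 8, frames (9 3 2)
8: miss, evict 2, frames (9 3 8)
5: miss, evict 8, frames (9 3 5)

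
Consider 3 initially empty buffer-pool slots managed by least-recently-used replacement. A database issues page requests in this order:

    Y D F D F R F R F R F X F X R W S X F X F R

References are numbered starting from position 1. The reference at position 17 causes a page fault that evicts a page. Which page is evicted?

pos 1: Y: fault, frames (Y)
pos 2: D: fault, frames (Y D)
pos 3: F: fault, frames (Y D F)
pos 4: D: hit
pos 5: F: hit
pos 6: R: fault, evict Y, frames (D F R)
pos 7: F: hit
pos 8: R: hit
pos 9: F: hit
pos 10: R: hit
pos 11: F: hit
pos 12: X: fault, evict D, frames (R F X)
pos 13: F: hit
pos 14: X: hit
pos 15: R: hit
pos 16: W: fault, evict F, frames (X R W)
pos 17: S: fault, evict X, frames (R W S)
At position 17, page X is evicted.

X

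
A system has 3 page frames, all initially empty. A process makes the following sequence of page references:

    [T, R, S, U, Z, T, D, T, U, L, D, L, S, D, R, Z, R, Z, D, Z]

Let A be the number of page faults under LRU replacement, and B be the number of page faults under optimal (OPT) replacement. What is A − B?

Under LRU: F F F F F F F . F F F . F . F F . . . . → 13 faults.
Under OPT: F F F F F . F . . F . . F . F F . . . . → 10 faults.
A − B = 13 − 10 = 3.

3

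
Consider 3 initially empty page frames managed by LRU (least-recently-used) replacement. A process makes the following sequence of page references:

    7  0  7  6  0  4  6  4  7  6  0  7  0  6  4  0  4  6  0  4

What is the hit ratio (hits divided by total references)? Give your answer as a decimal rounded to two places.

7 -> fault, frames {7}
0 -> fault, frames {7,0}
7 -> hit
6 -> fault, frames {0,7,6}
0 -> hit
4 -> fault, evict 7, frames {6,0,4}
6 -> hit
4 -> hit
7 -> fault, evict 0, frames {6,4,7}
6 -> hit
0 -> fault, evict 4, frames {7,6,0}
7 -> hit
0 -> hit
6 -> hit
4 -> fault, evict 7, frames {0,6,4}
0 -> hit
4 -> hit
6 -> hit
0 -> hit
4 -> hit
Hits: 13 of 20 references → 13/20 = 0.6500.

0.65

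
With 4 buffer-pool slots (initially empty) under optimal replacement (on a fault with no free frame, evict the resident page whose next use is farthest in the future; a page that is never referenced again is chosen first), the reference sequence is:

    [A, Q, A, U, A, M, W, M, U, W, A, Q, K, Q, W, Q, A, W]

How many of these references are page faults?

7

A: fault, frames [A]
Q: fault, frames [A, Q]
A: hit
U: fault, frames [A, Q, U]
A: hit
M: fault, frames [A, Q, U, M]
W: fault, evict Q, frames [A, U, M, W]
M: hit
U: hit
W: hit
A: hit
Q: fault, evict M, frames [A, U, W, Q]
K: fault, evict U, frames [A, W, Q, K]
Q: hit
W: hit
Q: hit
A: hit
W: hit
Page faults: 7.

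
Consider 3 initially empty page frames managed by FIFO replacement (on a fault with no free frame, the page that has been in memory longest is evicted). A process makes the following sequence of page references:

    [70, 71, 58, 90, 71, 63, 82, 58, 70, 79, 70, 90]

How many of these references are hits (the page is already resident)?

70 → fault, frames {70}
71 → fault, frames {70,71}
58 → fault, frames {70,71,58}
90 → fault, evict 70, frames {71,58,90}
71 → hit
63 → fault, evict 71, frames {58,90,63}
82 → fault, evict 58, frames {90,63,82}
58 → fault, evict 90, frames {63,82,58}
70 → fault, evict 63, frames {82,58,70}
79 → fault, evict 82, frames {58,70,79}
70 → hit
90 → fault, evict 58, frames {70,79,90}
Hits: 2.

2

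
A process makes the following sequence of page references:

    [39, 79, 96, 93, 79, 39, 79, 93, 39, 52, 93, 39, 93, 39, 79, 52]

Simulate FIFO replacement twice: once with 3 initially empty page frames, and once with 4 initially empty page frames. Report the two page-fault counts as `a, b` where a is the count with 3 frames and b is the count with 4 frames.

11, 7

3 frames: F F F F . F F . . F F F . . F F → 11 faults.
4 frames: F F F F . . . . . F . F . . F . → 7 faults.
7 < 11: adding a frame reduced faults, as is typical.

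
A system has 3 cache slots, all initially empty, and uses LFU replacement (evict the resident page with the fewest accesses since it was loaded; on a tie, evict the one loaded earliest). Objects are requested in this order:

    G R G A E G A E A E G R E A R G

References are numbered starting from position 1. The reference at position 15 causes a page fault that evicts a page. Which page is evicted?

pos 1: G -> miss, frames {G}
pos 2: R -> miss, frames {G,R}
pos 3: G -> hit
pos 4: A -> miss, frames {G,R,A}
pos 5: E -> miss, evict R, frames {G,A,E}
pos 6: G -> hit
pos 7: A -> hit
pos 8: E -> hit
pos 9: A -> hit
pos 10: E -> hit
pos 11: G -> hit
pos 12: R -> miss, evict A, frames {G,E,R}
pos 13: E -> hit
pos 14: A -> miss, evict R, frames {G,E,A}
pos 15: R -> miss, evict A, frames {G,E,R}
At position 15, page A is evicted.

A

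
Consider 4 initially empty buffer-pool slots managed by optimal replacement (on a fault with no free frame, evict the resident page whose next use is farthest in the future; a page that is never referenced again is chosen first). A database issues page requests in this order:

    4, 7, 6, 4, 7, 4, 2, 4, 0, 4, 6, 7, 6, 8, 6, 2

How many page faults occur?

4: miss, frames (4)
7: miss, frames (4 7)
6: miss, frames (4 7 6)
4: hit
7: hit
4: hit
2: miss, frames (4 7 6 2)
4: hit
0: miss, evict 2, frames (4 7 6 0)
4: hit
6: hit
7: hit
6: hit
8: miss, evict 0, frames (4 7 6 8)
6: hit
2: miss, evict 8, frames (4 7 6 2)
Page faults: 7.

7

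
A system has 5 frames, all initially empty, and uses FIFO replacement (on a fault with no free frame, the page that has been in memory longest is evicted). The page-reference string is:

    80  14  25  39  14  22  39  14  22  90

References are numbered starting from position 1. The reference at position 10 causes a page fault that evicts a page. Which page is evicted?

80

pos 1: 80 -> miss, frames {80}
pos 2: 14 -> miss, frames {80,14}
pos 3: 25 -> miss, frames {80,14,25}
pos 4: 39 -> miss, frames {80,14,25,39}
pos 5: 14 -> hit
pos 6: 22 -> miss, frames {80,14,25,39,22}
pos 7: 39 -> hit
pos 8: 14 -> hit
pos 9: 22 -> hit
pos 10: 90 -> miss, evict 80, frames {14,25,39,22,90}
At position 10, page 80 is evicted.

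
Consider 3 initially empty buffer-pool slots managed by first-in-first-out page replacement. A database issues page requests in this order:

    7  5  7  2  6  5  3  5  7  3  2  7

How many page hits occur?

4

7 → fault, frames [7]
5 → fault, frames [7, 5]
7 → hit
2 → fault, frames [7, 5, 2]
6 → fault, evict 7, frames [5, 2, 6]
5 → hit
3 → fault, evict 5, frames [2, 6, 3]
5 → fault, evict 2, frames [6, 3, 5]
7 → fault, evict 6, frames [3, 5, 7]
3 → hit
2 → fault, evict 3, frames [5, 7, 2]
7 → hit
Hits: 4.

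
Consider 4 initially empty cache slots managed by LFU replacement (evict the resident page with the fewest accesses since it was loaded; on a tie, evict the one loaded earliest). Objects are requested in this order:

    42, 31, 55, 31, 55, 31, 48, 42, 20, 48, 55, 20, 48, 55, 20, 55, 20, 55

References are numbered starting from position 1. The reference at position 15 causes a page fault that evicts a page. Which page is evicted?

48

pos 1: 42 → fault, frames [42]
pos 2: 31 → fault, frames [42, 31]
pos 3: 55 → fault, frames [42, 31, 55]
pos 4: 31 → hit
pos 5: 55 → hit
pos 6: 31 → hit
pos 7: 48 → fault, frames [42, 31, 55, 48]
pos 8: 42 → hit
pos 9: 20 → fault, evict 48, frames [42, 31, 55, 20]
pos 10: 48 → fault, evict 20, frames [42, 31, 55, 48]
pos 11: 55 → hit
pos 12: 20 → fault, evict 48, frames [42, 31, 55, 20]
pos 13: 48 → fault, evict 20, frames [42, 31, 55, 48]
pos 14: 55 → hit
pos 15: 20 → fault, evict 48, frames [42, 31, 55, 20]
At position 15, page 48 is evicted.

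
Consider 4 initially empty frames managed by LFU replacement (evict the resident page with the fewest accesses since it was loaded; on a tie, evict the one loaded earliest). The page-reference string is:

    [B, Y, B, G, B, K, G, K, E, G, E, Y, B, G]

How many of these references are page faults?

B -> fault, frames {B}
Y -> fault, frames {B,Y}
B -> hit
G -> fault, frames {B,Y,G}
B -> hit
K -> fault, frames {B,Y,G,K}
G -> hit
K -> hit
E -> fault, evict Y, frames {B,G,K,E}
G -> hit
E -> hit
Y -> fault, evict K, frames {B,G,E,Y}
B -> hit
G -> hit
Page faults: 6.

6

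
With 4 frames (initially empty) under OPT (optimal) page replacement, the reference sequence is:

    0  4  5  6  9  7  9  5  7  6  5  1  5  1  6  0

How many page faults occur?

0 -> miss, frames {0}
4 -> miss, frames {0,4}
5 -> miss, frames {0,4,5}
6 -> miss, frames {0,4,5,6}
9 -> miss, evict 4, frames {0,5,6,9}
7 -> miss, evict 0, frames {5,6,9,7}
9 -> hit
5 -> hit
7 -> hit
6 -> hit
5 -> hit
1 -> miss, evict 7, frames {5,6,9,1}
5 -> hit
1 -> hit
6 -> hit
0 -> miss, evict 1, frames {5,6,9,0}
Page faults: 8.

8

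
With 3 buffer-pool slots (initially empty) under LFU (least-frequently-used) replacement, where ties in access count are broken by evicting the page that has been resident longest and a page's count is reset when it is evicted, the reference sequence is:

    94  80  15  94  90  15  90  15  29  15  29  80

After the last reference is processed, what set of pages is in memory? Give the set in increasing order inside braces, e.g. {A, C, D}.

94 → miss, frames [94]
80 → miss, frames [94, 80]
15 → miss, frames [94, 80, 15]
94 → hit
90 → miss, evict 80, frames [94, 15, 90]
15 → hit
90 → hit
15 → hit
29 → miss, evict 94, frames [15, 90, 29]
15 → hit
29 → hit
80 → miss, evict 90, frames [15, 29, 80]

{15, 29, 80}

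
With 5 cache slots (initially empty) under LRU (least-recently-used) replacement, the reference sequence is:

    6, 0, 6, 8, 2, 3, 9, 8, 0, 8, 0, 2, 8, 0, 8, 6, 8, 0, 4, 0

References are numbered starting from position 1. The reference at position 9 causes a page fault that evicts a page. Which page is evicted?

6

pos 1: 6: fault, frames {6}
pos 2: 0: fault, frames {6,0}
pos 3: 6: hit
pos 4: 8: fault, frames {0,6,8}
pos 5: 2: fault, frames {0,6,8,2}
pos 6: 3: fault, frames {0,6,8,2,3}
pos 7: 9: fault, evict 0, frames {6,8,2,3,9}
pos 8: 8: hit
pos 9: 0: fault, evict 6, frames {2,3,9,8,0}
At position 9, page 6 is evicted.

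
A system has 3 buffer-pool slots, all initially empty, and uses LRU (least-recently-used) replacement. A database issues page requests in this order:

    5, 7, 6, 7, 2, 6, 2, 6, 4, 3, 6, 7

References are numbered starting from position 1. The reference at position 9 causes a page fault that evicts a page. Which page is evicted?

pos 1: 5 -> fault, frames [5]
pos 2: 7 -> fault, frames [5, 7]
pos 3: 6 -> fault, frames [5, 7, 6]
pos 4: 7 -> hit
pos 5: 2 -> fault, evict 5, frames [6, 7, 2]
pos 6: 6 -> hit
pos 7: 2 -> hit
pos 8: 6 -> hit
pos 9: 4 -> fault, evict 7, frames [2, 6, 4]
At position 9, page 7 is evicted.

7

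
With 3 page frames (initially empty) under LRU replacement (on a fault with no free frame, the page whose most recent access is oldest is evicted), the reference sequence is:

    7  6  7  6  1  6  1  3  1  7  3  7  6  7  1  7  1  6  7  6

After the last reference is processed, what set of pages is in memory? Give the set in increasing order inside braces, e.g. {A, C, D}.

7 → fault, frames [7]
6 → fault, frames [7, 6]
7 → hit
6 → hit
1 → fault, frames [7, 6, 1]
6 → hit
1 → hit
3 → fault, evict 7, frames [6, 1, 3]
1 → hit
7 → fault, evict 6, frames [3, 1, 7]
3 → hit
7 → hit
6 → fault, evict 1, frames [3, 7, 6]
7 → hit
1 → fault, evict 3, frames [6, 7, 1]
7 → hit
1 → hit
6 → hit
7 → hit
6 → hit

{1, 6, 7}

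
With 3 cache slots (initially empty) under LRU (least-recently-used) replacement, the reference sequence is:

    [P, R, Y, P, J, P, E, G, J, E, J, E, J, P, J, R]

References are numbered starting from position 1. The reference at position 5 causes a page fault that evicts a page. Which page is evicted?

pos 1: P: fault, frames {P}
pos 2: R: fault, frames {P,R}
pos 3: Y: fault, frames {P,R,Y}
pos 4: P: hit
pos 5: J: fault, evict R, frames {Y,P,J}
At position 5, page R is evicted.

R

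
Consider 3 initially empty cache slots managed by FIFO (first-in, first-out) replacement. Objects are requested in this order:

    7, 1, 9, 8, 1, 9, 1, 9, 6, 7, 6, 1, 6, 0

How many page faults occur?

7: miss, frames [7]
1: miss, frames [7, 1]
9: miss, frames [7, 1, 9]
8: miss, evict 7, frames [1, 9, 8]
1: hit
9: hit
1: hit
9: hit
6: miss, evict 1, frames [9, 8, 6]
7: miss, evict 9, frames [8, 6, 7]
6: hit
1: miss, evict 8, frames [6, 7, 1]
6: hit
0: miss, evict 6, frames [7, 1, 0]
Page faults: 8.

8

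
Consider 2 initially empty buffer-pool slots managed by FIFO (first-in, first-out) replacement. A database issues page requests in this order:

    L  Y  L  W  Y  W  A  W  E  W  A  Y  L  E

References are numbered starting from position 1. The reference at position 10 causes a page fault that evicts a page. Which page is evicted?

pos 1: L -> miss, frames {L}
pos 2: Y -> miss, frames {L,Y}
pos 3: L -> hit
pos 4: W -> miss, evict L, frames {Y,W}
pos 5: Y -> hit
pos 6: W -> hit
pos 7: A -> miss, evict Y, frames {W,A}
pos 8: W -> hit
pos 9: E -> miss, evict W, frames {A,E}
pos 10: W -> miss, evict A, frames {E,W}
At position 10, page A is evicted.

A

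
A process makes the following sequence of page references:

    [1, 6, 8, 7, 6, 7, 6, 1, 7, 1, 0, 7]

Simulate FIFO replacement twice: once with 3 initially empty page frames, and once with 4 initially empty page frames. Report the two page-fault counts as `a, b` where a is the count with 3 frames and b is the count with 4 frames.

3 frames: F F F F . . . F . . F . → 6 faults.
4 frames: F F F F . . . . . . F . → 5 faults.
5 < 6: adding a frame reduced faults, as is typical.

6, 5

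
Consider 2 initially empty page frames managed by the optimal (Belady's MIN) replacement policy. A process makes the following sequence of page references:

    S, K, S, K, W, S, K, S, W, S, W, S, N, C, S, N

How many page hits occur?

S → miss, frames [S]
K → miss, frames [S, K]
S → hit
K → hit
W → miss, evict K, frames [S, W]
S → hit
K → miss, evict W, frames [S, K]
S → hit
W → miss, evict K, frames [S, W]
S → hit
W → hit
S → hit
N → miss, evict W, frames [S, N]
C → miss, evict N, frames [S, C]
S → hit
N → miss, evict C, frames [S, N]
Hits: 8.

8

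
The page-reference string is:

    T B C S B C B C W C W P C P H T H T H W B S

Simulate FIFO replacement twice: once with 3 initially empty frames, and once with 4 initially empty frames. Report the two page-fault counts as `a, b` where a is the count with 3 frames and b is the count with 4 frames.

12, 10

3 frames: F F F F . . . . F . . F F . F F . . . F F F → 12 faults.
4 frames: F F F F . . . . F . . F . . F F . . . . F F → 10 faults.
10 < 12: adding a frame reduced faults, as is typical.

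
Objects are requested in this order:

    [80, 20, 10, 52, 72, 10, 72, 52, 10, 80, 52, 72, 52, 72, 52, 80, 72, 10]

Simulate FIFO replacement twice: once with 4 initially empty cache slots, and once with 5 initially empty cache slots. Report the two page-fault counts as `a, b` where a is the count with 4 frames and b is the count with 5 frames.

6, 5

4 frames: F F F F F . . . . F . . . . . . . . → 6 faults.
5 frames: F F F F F . . . . . . . . . . . . . → 5 faults.
5 < 6: adding a frame reduced faults, as is typical.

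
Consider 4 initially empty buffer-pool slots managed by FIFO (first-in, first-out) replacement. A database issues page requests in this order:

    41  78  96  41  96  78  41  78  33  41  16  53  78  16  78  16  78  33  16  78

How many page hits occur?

13

41 → fault, frames {41}
78 → fault, frames {41,78}
96 → fault, frames {41,78,96}
41 → hit
96 → hit
78 → hit
41 → hit
78 → hit
33 → fault, frames {41,78,96,33}
41 → hit
16 → fault, evict 41, frames {78,96,33,16}
53 → fault, evict 78, frames {96,33,16,53}
78 → fault, evict 96, frames {33,16,53,78}
16 → hit
78 → hit
16 → hit
78 → hit
33 → hit
16 → hit
78 → hit
Hits: 13.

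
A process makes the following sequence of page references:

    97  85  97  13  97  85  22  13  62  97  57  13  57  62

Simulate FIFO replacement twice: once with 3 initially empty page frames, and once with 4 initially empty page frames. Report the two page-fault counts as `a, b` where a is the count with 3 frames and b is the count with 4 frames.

9, 8

3 frames: F F . F . . F . F F F F . F → 9 faults.
4 frames: F F . F . . F . F F F F . . → 8 faults.
8 < 9: adding a frame reduced faults, as is typical.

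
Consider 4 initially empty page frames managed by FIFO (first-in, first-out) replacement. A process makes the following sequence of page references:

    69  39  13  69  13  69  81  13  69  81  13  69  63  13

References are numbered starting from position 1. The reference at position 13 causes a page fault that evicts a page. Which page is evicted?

69

pos 1: 69 → fault, frames [69]
pos 2: 39 → fault, frames [69, 39]
pos 3: 13 → fault, frames [69, 39, 13]
pos 4: 69 → hit
pos 5: 13 → hit
pos 6: 69 → hit
pos 7: 81 → fault, frames [69, 39, 13, 81]
pos 8: 13 → hit
pos 9: 69 → hit
pos 10: 81 → hit
pos 11: 13 → hit
pos 12: 69 → hit
pos 13: 63 → fault, evict 69, frames [39, 13, 81, 63]
At position 13, page 69 is evicted.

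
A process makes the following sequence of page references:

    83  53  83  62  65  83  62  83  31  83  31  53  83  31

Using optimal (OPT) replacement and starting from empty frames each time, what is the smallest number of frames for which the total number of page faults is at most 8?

f=1: 14 faults
f=2: 8 faults
f=3: 6 faults
f=4: 5 faults
f=5: 5 faults
Smallest f with faults ≤ 8 is 2.

2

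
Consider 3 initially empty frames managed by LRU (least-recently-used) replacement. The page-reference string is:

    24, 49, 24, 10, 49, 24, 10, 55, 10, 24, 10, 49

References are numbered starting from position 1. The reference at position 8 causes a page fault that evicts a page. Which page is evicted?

pos 1: 24: fault, frames {24}
pos 2: 49: fault, frames {24,49}
pos 3: 24: hit
pos 4: 10: fault, frames {49,24,10}
pos 5: 49: hit
pos 6: 24: hit
pos 7: 10: hit
pos 8: 55: fault, evict 49, frames {24,10,55}
At position 8, page 49 is evicted.

49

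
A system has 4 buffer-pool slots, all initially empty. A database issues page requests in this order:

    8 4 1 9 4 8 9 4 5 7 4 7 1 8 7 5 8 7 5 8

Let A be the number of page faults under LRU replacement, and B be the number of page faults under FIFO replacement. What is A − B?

-2

Under LRU: F F F F . . . . F F . . F F . F . . . . → 9 faults.
Under FIFO: F F F F . . . . F F F . F F . F . F . . → 11 faults.
A − B = 9 − 11 = -2.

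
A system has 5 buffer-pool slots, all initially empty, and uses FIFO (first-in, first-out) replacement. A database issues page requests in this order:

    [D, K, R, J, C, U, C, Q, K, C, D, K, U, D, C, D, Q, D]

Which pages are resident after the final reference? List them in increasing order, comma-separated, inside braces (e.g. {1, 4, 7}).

{C, D, K, Q, U}

D -> miss, frames [D]
K -> miss, frames [D, K]
R -> miss, frames [D, K, R]
J -> miss, frames [D, K, R, J]
C -> miss, frames [D, K, R, J, C]
U -> miss, evict D, frames [K, R, J, C, U]
C -> hit
Q -> miss, evict K, frames [R, J, C, U, Q]
K -> miss, evict R, frames [J, C, U, Q, K]
C -> hit
D -> miss, evict J, frames [C, U, Q, K, D]
K -> hit
U -> hit
D -> hit
C -> hit
D -> hit
Q -> hit
D -> hit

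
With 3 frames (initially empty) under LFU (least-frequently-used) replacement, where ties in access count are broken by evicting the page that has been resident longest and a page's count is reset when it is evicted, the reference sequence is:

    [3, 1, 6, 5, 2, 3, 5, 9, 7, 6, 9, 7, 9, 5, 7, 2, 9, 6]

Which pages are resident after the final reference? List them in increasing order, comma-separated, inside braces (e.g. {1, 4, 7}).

3: fault, frames {3}
1: fault, frames {3,1}
6: fault, frames {3,1,6}
5: fault, evict 3, frames {1,6,5}
2: fault, evict 1, frames {6,5,2}
3: fault, evict 6, frames {5,2,3}
5: hit
9: fault, evict 2, frames {5,3,9}
7: fault, evict 3, frames {5,9,7}
6: fault, evict 9, frames {5,7,6}
9: fault, evict 7, frames {5,6,9}
7: fault, evict 6, frames {5,9,7}
9: hit
5: hit
7: hit
2: fault, evict 9, frames {5,7,2}
9: fault, evict 2, frames {5,7,9}
6: fault, evict 9, frames {5,7,6}

{5, 6, 7}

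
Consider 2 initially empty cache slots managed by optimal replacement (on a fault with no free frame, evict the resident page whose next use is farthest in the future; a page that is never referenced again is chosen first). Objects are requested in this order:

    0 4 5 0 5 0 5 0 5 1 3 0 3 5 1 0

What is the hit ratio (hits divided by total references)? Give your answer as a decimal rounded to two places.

0.56

0: miss, frames {0}
4: miss, frames {0,4}
5: miss, evict 4, frames {0,5}
0: hit
5: hit
0: hit
5: hit
0: hit
5: hit
1: miss, evict 5, frames {0,1}
3: miss, evict 1, frames {0,3}
0: hit
3: hit
5: miss, evict 3, frames {0,5}
1: miss, evict 5, frames {0,1}
0: hit
Hits: 9 of 16 references → 9/16 = 0.5625.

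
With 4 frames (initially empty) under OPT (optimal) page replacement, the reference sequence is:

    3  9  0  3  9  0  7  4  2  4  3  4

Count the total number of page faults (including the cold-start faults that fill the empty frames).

6

3: fault, frames (3)
9: fault, frames (3 9)
0: fault, frames (3 9 0)
3: hit
9: hit
0: hit
7: fault, frames (3 9 0 7)
4: fault, evict 7, frames (3 9 0 4)
2: fault, evict 0, frames (3 9 4 2)
4: hit
3: hit
4: hit
Page faults: 6.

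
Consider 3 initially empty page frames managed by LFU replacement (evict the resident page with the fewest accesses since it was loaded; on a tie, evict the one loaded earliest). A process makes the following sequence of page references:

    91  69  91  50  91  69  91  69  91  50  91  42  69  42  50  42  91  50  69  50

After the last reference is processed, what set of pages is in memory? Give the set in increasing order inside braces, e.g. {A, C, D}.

{50, 69, 91}

91 -> fault, frames [91]
69 -> fault, frames [91, 69]
91 -> hit
50 -> fault, frames [91, 69, 50]
91 -> hit
69 -> hit
91 -> hit
69 -> hit
91 -> hit
50 -> hit
91 -> hit
42 -> fault, evict 50, frames [91, 69, 42]
69 -> hit
42 -> hit
50 -> fault, evict 42, frames [91, 69, 50]
42 -> fault, evict 50, frames [91, 69, 42]
91 -> hit
50 -> fault, evict 42, frames [91, 69, 50]
69 -> hit
50 -> hit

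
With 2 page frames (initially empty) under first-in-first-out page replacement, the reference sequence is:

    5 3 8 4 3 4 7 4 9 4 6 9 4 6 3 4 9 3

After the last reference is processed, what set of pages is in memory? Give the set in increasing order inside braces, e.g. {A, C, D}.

5 → fault, frames {5}
3 → fault, frames {5,3}
8 → fault, evict 5, frames {3,8}
4 → fault, evict 3, frames {8,4}
3 → fault, evict 8, frames {4,3}
4 → hit
7 → fault, evict 4, frames {3,7}
4 → fault, evict 3, frames {7,4}
9 → fault, evict 7, frames {4,9}
4 → hit
6 → fault, evict 4, frames {9,6}
9 → hit
4 → fault, evict 9, frames {6,4}
6 → hit
3 → fault, evict 6, frames {4,3}
4 → hit
9 → fault, evict 4, frames {3,9}
3 → hit

{3, 9}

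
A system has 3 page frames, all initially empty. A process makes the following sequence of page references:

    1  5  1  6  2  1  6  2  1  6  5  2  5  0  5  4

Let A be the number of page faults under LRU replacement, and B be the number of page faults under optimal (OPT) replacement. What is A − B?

Under LRU: F F . F F . . . . . F F . F . F → 8 faults.
Under OPT: F F . F F . . . . . F . . F . F → 7 faults.
A − B = 8 − 7 = 1.

1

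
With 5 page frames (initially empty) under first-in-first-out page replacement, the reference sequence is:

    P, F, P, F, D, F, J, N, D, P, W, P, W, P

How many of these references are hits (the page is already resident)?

7

P → fault, frames [P]
F → fault, frames [P, F]
P → hit
F → hit
D → fault, frames [P, F, D]
F → hit
J → fault, frames [P, F, D, J]
N → fault, frames [P, F, D, J, N]
D → hit
P → hit
W → fault, evict P, frames [F, D, J, N, W]
P → fault, evict F, frames [D, J, N, W, P]
W → hit
P → hit
Hits: 7.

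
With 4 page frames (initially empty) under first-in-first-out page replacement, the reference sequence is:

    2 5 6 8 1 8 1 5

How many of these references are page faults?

2: miss, frames {2}
5: miss, frames {2,5}
6: miss, frames {2,5,6}
8: miss, frames {2,5,6,8}
1: miss, evict 2, frames {5,6,8,1}
8: hit
1: hit
5: hit
Page faults: 5.

5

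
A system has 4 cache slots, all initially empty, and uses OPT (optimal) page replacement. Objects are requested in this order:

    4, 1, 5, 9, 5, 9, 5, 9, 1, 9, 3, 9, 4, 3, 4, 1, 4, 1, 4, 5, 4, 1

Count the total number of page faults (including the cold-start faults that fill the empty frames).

4: miss, frames (4)
1: miss, frames (4 1)
5: miss, frames (4 1 5)
9: miss, frames (4 1 5 9)
5: hit
9: hit
5: hit
9: hit
1: hit
9: hit
3: miss, evict 5, frames (4 1 9 3)
9: hit
4: hit
3: hit
4: hit
1: hit
4: hit
1: hit
4: hit
5: miss, evict 3, frames (4 1 9 5)
4: hit
1: hit
Page faults: 6.

6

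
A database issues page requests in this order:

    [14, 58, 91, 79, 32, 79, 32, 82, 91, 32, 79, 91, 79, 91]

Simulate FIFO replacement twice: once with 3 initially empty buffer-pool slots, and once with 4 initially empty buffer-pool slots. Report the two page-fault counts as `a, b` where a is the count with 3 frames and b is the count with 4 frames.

8, 6

3 frames: F F F F F . . F F . F . . . → 8 faults.
4 frames: F F F F F . . F . . . . . . → 6 faults.
6 < 8: adding a frame reduced faults, as is typical.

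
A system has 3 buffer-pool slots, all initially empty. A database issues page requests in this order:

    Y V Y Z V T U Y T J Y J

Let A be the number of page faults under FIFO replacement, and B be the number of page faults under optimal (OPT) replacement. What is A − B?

1

Under FIFO: F F . F . F F F . F . . → 7 faults.
Under OPT: F F . F . F F . . F . . → 6 faults.
A − B = 7 − 6 = 1.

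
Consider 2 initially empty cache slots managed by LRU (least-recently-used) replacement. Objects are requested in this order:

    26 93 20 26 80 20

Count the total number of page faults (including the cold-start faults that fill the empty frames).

26 -> miss, frames [26]
93 -> miss, frames [26, 93]
20 -> miss, evict 26, frames [93, 20]
26 -> miss, evict 93, frames [20, 26]
80 -> miss, evict 20, frames [26, 80]
20 -> miss, evict 26, frames [80, 20]
Page faults: 6.

6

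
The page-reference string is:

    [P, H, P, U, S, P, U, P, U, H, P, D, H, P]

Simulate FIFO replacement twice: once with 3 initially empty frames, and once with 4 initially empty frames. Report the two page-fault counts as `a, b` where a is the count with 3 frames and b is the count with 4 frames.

7, 6

3 frames: F F . F F F . . . F . F . . → 7 faults.
4 frames: F F . F F . . . . . . F . F → 6 faults.
6 < 7: adding a frame reduced faults, as is typical.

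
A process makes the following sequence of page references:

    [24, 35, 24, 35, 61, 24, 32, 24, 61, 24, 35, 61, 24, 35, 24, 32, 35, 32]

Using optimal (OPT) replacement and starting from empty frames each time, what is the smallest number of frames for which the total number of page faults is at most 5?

4

f=1: 18 faults
f=2: 8 faults
f=3: 6 faults
f=4: 4 faults
Smallest f with faults ≤ 5 is 4.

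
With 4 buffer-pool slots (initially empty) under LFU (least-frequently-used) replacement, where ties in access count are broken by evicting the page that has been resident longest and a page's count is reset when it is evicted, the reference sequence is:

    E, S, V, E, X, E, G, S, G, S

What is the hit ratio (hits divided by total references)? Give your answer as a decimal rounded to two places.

E: miss, frames (E)
S: miss, frames (E S)
V: miss, frames (E S V)
E: hit
X: miss, frames (E S V X)
E: hit
G: miss, evict S, frames (E V X G)
S: miss, evict V, frames (E X G S)
G: hit
S: hit
Hits: 4 of 10 references → 4/10 = 0.4000.

0.40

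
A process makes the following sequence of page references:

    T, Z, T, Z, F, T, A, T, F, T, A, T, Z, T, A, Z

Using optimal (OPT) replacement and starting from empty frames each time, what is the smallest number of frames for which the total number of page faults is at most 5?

f=1: 16 faults
f=2: 8 faults
f=3: 5 faults
f=4: 4 faults
Smallest f with faults ≤ 5 is 3.

3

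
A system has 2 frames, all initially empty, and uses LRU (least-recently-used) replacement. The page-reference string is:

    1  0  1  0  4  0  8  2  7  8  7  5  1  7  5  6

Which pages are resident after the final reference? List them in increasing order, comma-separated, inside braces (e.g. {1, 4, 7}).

{5, 6}

1 -> fault, frames {1}
0 -> fault, frames {1,0}
1 -> hit
0 -> hit
4 -> fault, evict 1, frames {0,4}
0 -> hit
8 -> fault, evict 4, frames {0,8}
2 -> fault, evict 0, frames {8,2}
7 -> fault, evict 8, frames {2,7}
8 -> fault, evict 2, frames {7,8}
7 -> hit
5 -> fault, evict 8, frames {7,5}
1 -> fault, evict 7, frames {5,1}
7 -> fault, evict 5, frames {1,7}
5 -> fault, evict 1, frames {7,5}
6 -> fault, evict 7, frames {5,6}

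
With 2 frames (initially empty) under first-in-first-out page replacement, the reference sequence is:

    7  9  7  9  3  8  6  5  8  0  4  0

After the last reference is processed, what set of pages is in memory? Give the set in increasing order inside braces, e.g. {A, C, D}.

{0, 4}

7 -> fault, frames {7}
9 -> fault, frames {7,9}
7 -> hit
9 -> hit
3 -> fault, evict 7, frames {9,3}
8 -> fault, evict 9, frames {3,8}
6 -> fault, evict 3, frames {8,6}
5 -> fault, evict 8, frames {6,5}
8 -> fault, evict 6, frames {5,8}
0 -> fault, evict 5, frames {8,0}
4 -> fault, evict 8, frames {0,4}
0 -> hit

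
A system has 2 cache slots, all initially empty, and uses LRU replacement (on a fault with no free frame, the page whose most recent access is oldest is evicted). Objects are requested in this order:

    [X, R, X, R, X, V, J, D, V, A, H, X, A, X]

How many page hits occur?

X: miss, frames {X}
R: miss, frames {X,R}
X: hit
R: hit
X: hit
V: miss, evict R, frames {X,V}
J: miss, evict X, frames {V,J}
D: miss, evict V, frames {J,D}
V: miss, evict J, frames {D,V}
A: miss, evict D, frames {V,A}
H: miss, evict V, frames {A,H}
X: miss, evict A, frames {H,X}
A: miss, evict H, frames {X,A}
X: hit
Hits: 4.

4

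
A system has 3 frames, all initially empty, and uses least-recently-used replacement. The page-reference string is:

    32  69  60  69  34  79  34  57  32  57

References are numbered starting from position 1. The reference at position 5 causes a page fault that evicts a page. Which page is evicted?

32

pos 1: 32 → fault, frames [32]
pos 2: 69 → fault, frames [32, 69]
pos 3: 60 → fault, frames [32, 69, 60]
pos 4: 69 → hit
pos 5: 34 → fault, evict 32, frames [60, 69, 34]
At position 5, page 32 is evicted.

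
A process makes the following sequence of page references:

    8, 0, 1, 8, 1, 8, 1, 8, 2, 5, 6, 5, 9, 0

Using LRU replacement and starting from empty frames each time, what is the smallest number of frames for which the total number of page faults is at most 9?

2

f=1: 14 faults
f=2: 9 faults
f=3: 8 faults
f=4: 8 faults
f=5: 8 faults
f=6: 8 faults
f=7: 7 faults
Smallest f with faults ≤ 9 is 2.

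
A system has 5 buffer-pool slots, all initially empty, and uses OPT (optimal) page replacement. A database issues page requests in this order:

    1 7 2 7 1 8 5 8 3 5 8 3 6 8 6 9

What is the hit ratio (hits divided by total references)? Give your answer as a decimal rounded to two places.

1: miss, frames (1)
7: miss, frames (1 7)
2: miss, frames (1 7 2)
7: hit
1: hit
8: miss, frames (1 7 2 8)
5: miss, frames (1 7 2 8 5)
8: hit
3: miss, evict 2, frames (1 7 8 5 3)
5: hit
8: hit
3: hit
6: miss, evict 3, frames (1 7 8 5 6)
8: hit
6: hit
9: miss, evict 6, frames (1 7 8 5 9)
Hits: 8 of 16 references → 8/16 = 0.5000.

0.50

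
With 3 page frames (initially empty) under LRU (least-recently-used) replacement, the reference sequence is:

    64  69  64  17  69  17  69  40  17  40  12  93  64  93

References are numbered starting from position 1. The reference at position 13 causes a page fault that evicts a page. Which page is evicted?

40

pos 1: 64 → miss, frames [64]
pos 2: 69 → miss, frames [64, 69]
pos 3: 64 → hit
pos 4: 17 → miss, frames [69, 64, 17]
pos 5: 69 → hit
pos 6: 17 → hit
pos 7: 69 → hit
pos 8: 40 → miss, evict 64, frames [17, 69, 40]
pos 9: 17 → hit
pos 10: 40 → hit
pos 11: 12 → miss, evict 69, frames [17, 40, 12]
pos 12: 93 → miss, evict 17, frames [40, 12, 93]
pos 13: 64 → miss, evict 40, frames [12, 93, 64]
At position 13, page 40 is evicted.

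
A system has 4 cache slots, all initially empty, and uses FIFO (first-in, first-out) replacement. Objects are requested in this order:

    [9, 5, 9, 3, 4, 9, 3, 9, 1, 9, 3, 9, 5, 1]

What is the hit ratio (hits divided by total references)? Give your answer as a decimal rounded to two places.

0.50

9 -> fault, frames (9)
5 -> fault, frames (9 5)
9 -> hit
3 -> fault, frames (9 5 3)
4 -> fault, frames (9 5 3 4)
9 -> hit
3 -> hit
9 -> hit
1 -> fault, evict 9, frames (5 3 4 1)
9 -> fault, evict 5, frames (3 4 1 9)
3 -> hit
9 -> hit
5 -> fault, evict 3, frames (4 1 9 5)
1 -> hit
Hits: 7 of 14 references → 7/14 = 0.5000.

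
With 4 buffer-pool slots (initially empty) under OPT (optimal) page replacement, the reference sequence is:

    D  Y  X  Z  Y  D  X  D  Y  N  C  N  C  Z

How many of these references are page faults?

D → fault, frames {D}
Y → fault, frames {D,Y}
X → fault, frames {D,Y,X}
Z → fault, frames {D,Y,X,Z}
Y → hit
D → hit
X → hit
D → hit
Y → hit
N → fault, evict X, frames {D,Y,Z,N}
C → fault, evict Y, frames {D,Z,N,C}
N → hit
C → hit
Z → hit
Page faults: 6.

6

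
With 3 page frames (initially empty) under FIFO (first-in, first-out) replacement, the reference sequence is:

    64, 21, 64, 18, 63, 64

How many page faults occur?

5

64 -> fault, frames [64]
21 -> fault, frames [64, 21]
64 -> hit
18 -> fault, frames [64, 21, 18]
63 -> fault, evict 64, frames [21, 18, 63]
64 -> fault, evict 21, frames [18, 63, 64]
Page faults: 5.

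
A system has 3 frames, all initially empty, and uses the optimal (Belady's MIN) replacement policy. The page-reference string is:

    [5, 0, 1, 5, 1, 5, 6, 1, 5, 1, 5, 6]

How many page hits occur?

5: miss, frames {5}
0: miss, frames {5,0}
1: miss, frames {5,0,1}
5: hit
1: hit
5: hit
6: miss, evict 0, frames {5,1,6}
1: hit
5: hit
1: hit
5: hit
6: hit
Hits: 8.

8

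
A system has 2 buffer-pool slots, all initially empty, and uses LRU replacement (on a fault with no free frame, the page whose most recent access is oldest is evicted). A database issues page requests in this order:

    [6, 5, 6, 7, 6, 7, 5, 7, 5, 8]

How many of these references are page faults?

5

6: fault, frames [6]
5: fault, frames [6, 5]
6: hit
7: fault, evict 5, frames [6, 7]
6: hit
7: hit
5: fault, evict 6, frames [7, 5]
7: hit
5: hit
8: fault, evict 7, frames [5, 8]
Page faults: 5.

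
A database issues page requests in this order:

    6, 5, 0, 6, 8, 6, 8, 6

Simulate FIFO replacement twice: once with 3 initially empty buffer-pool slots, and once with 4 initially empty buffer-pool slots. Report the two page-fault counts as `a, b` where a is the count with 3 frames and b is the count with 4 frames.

3 frames: F F F . F F . . → 5 faults.
4 frames: F F F . F . . . → 4 faults.
4 < 5: adding a frame reduced faults, as is typical.

5, 4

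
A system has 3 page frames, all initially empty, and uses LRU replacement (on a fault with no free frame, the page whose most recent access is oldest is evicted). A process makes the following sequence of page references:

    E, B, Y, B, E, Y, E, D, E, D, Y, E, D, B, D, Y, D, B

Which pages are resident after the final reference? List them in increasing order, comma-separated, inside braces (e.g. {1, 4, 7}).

{B, D, Y}

E -> fault, frames [E]
B -> fault, frames [E, B]
Y -> fault, frames [E, B, Y]
B -> hit
E -> hit
Y -> hit
E -> hit
D -> fault, evict B, frames [Y, E, D]
E -> hit
D -> hit
Y -> hit
E -> hit
D -> hit
B -> fault, evict Y, frames [E, D, B]
D -> hit
Y -> fault, evict E, frames [B, D, Y]
D -> hit
B -> hit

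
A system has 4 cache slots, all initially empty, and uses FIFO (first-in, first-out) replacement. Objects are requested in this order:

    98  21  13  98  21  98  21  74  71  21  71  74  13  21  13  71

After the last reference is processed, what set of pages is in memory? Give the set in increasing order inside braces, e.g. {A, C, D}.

98: miss, frames {98}
21: miss, frames {98,21}
13: miss, frames {98,21,13}
98: hit
21: hit
98: hit
21: hit
74: miss, frames {98,21,13,74}
71: miss, evict 98, frames {21,13,74,71}
21: hit
71: hit
74: hit
13: hit
21: hit
13: hit
71: hit

{13, 21, 71, 74}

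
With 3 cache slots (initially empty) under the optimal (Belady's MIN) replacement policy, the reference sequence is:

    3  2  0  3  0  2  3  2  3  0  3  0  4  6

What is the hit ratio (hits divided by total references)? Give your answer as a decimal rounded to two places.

0.64

3: miss, frames [3]
2: miss, frames [3, 2]
0: miss, frames [3, 2, 0]
3: hit
0: hit
2: hit
3: hit
2: hit
3: hit
0: hit
3: hit
0: hit
4: miss, evict 0, frames [3, 2, 4]
6: miss, evict 4, frames [3, 2, 6]
Hits: 9 of 14 references → 9/14 = 0.6429.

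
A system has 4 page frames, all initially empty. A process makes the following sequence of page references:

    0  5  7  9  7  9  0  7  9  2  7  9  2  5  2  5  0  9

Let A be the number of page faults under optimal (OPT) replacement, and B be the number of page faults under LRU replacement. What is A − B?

Under OPT: F F F F . . . . . F . . . . . . F . → 6 faults.
Under LRU: F F F F . . . . . F . . . F . . F . → 7 faults.
A − B = 6 − 7 = -1.

-1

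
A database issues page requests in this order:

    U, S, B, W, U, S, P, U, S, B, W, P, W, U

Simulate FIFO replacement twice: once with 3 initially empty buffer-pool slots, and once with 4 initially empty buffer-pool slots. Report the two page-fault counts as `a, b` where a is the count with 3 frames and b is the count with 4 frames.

3 frames: F F F F F F F . . F F . . F → 10 faults.
4 frames: F F F F . . F F F F F F . F → 11 faults.
11 > 10: adding a frame increased faults — Belady's anomaly.

10, 11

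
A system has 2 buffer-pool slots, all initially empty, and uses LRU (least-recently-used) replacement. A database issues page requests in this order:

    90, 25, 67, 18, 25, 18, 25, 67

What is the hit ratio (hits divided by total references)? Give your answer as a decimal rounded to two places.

0.25

90 -> miss, frames (90)
25 -> miss, frames (90 25)
67 -> miss, evict 90, frames (25 67)
18 -> miss, evict 25, frames (67 18)
25 -> miss, evict 67, frames (18 25)
18 -> hit
25 -> hit
67 -> miss, evict 18, frames (25 67)
Hits: 2 of 8 references → 2/8 = 0.2500.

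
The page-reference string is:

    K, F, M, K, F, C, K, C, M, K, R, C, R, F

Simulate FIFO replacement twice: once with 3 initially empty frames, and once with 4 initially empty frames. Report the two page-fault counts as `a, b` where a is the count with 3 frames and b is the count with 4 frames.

7, 5

3 frames: F F F . . F F . . . F . . F → 7 faults.
4 frames: F F F . . F . . . . F . . . → 5 faults.
5 < 7: adding a frame reduced faults, as is typical.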